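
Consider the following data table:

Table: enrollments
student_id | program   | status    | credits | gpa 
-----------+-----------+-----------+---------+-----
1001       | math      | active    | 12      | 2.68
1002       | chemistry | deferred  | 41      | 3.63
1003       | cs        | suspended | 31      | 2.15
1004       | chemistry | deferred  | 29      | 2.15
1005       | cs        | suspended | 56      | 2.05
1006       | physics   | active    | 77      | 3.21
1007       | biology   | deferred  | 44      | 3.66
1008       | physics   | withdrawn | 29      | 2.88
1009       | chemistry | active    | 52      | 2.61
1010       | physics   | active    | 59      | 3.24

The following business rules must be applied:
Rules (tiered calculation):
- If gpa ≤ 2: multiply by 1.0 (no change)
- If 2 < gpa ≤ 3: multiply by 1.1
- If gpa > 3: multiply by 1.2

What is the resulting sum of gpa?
32.46

Step 1: Tier 1 (gpa ≤ 2): 0 records, sum = 0 × 1.0 = 0.0
Step 2: Tier 2 (2 < gpa ≤ 3): 6 records, sum = 14.52 × 1.1 = 15.97
Step 3: Tier 3 (gpa > 3): 4 records, sum = 13.74 × 1.2 = 16.49
Step 4: Final sum = 0.0 + 15.97 + 16.49 = 32.46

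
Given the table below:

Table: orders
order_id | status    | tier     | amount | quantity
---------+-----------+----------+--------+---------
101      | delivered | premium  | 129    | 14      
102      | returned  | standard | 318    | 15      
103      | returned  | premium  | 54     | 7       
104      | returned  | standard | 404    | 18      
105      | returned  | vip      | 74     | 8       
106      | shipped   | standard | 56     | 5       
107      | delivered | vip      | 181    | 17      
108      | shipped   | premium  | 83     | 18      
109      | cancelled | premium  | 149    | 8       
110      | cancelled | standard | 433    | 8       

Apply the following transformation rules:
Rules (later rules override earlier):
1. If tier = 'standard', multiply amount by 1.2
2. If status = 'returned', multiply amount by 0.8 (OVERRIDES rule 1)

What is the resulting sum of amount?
1808.8

Step 1: Rule 2 takes priority for records with status = 'returned'
  - 4 records: 850 × 0.8 = 680.0
Step 2: Rule 1 applies to remaining records with tier = 'standard'
  - 2 records: 489 × 1.2 = 586.8
Step 3: Other records unchanged: 542
Step 4: Final sum = 680.0 + 586.8 + 542 = 1808.8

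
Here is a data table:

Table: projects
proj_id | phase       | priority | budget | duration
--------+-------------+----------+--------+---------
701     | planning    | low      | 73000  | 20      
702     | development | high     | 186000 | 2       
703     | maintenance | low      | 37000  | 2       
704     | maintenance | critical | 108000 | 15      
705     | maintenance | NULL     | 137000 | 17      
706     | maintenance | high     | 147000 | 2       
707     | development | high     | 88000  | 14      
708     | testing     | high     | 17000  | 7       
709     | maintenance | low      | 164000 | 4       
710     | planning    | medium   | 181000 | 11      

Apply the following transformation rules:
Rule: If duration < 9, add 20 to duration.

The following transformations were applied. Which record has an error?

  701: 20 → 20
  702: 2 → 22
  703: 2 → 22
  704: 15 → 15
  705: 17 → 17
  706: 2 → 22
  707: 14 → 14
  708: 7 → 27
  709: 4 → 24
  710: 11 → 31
Record 710 has an error. The correct transformed value should be 11, not 31.

Step 1: Check each record against the rule
Step 2: Record 710 has duration = 11
Step 3: Since 11 >= 9, the bonus should not have been applied
Step 4: Correct value = 11, but claimed value = 31
Conclusion: Record 710 has the error.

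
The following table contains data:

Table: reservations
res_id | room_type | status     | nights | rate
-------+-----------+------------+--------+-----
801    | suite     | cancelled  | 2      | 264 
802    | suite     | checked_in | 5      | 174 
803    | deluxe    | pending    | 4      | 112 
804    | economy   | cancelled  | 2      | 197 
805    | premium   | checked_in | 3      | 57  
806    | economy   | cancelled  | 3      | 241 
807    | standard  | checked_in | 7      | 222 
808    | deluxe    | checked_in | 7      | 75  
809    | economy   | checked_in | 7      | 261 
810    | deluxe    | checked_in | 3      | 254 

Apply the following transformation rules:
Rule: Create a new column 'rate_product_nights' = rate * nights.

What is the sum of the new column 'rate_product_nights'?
7802

Step 1: For each record, compute rate * nights
Example calculations:
  264 * 2 = 528
  174 * 5 = 870
  112 * 4 = 448
  ...
Step 2: Sum all derived values
Step 3: Total = 7802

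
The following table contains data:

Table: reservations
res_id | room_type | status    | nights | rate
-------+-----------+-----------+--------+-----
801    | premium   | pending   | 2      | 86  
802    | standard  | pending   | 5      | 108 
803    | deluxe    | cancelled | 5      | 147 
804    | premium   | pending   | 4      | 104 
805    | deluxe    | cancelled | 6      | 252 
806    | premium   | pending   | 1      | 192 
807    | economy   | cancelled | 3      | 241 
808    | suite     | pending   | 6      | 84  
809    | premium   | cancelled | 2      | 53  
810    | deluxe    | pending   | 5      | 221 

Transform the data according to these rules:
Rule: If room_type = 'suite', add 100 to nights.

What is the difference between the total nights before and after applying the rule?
100

Step 1: Original sum of nights = 39
Step 2: 1 records have room_type = 'suite'
Step 3: Each affected record changes by 100
Step 4: Total change = 1 × 100 = 100
Step 5: New sum = 39 + 100 = 139
Step 6: Difference = |139 - 39| = 100
        (Sum increased by 100)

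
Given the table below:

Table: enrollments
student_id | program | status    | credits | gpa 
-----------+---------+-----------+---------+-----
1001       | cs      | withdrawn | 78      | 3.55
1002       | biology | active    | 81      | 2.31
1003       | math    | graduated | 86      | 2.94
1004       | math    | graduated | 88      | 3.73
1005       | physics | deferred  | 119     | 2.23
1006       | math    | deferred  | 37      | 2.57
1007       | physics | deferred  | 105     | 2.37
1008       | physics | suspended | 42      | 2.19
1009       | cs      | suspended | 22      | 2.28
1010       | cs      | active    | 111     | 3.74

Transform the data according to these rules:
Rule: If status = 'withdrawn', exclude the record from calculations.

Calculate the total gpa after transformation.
24.36

Step 1: Identify records where status = 'withdrawn'
Step 2: The excluded records sum to 3.55
Step 3: Original total gpa = 27.91
Step 4: Remaining total = 27.91 - 3.55 = 24.36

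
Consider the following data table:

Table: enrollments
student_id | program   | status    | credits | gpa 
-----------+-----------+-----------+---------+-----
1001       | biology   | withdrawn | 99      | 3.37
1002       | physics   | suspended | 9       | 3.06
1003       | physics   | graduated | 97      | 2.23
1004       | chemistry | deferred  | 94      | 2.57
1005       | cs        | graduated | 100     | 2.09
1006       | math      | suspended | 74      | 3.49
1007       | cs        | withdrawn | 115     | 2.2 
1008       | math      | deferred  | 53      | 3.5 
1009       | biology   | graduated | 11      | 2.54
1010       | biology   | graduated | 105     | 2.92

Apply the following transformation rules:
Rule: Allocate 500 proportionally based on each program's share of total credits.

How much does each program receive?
biology: 142.01, chemistry: 62.09, cs: 142.01, math: 83.88, physics: 70.01

Step 1: Calculate total credits = 757
Step 2: Calculate each program's proportion:
  biology: 215/757 = 28.40% → 142.01
  chemistry: 94/757 = 12.42% → 62.09
  cs: 215/757 = 28.40% → 142.01
  math: 127/757 = 16.78% → 83.88
  physics: 106/757 = 14.00% → 70.01
Step 3: Verify: sum of allocations ≈ 500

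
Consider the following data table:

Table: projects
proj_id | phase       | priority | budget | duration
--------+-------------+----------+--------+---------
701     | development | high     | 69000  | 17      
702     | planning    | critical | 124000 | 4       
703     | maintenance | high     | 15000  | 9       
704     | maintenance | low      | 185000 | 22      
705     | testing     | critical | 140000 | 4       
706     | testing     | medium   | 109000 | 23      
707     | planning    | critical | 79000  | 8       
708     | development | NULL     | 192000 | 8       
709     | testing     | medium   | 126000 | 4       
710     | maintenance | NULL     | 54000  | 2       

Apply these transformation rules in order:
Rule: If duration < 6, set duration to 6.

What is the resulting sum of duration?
111

Step 1: 4 records have duration < 6
Step 2: These records originally summed to 14
Step 3: After setting to minimum: 4 × 6 = 24
Step 4: Unaffected records sum: 87
Step 5: Final sum = 24 + 87 = 111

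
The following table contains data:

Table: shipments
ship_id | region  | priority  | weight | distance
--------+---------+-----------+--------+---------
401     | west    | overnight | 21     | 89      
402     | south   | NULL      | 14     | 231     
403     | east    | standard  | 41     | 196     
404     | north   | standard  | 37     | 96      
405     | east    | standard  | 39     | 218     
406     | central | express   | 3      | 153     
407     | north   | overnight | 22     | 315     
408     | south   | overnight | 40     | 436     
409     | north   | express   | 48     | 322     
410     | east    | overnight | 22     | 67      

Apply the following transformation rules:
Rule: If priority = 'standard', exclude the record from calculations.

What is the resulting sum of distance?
1613

Step 1: Identify records where priority = 'standard'
Step 2: The excluded records sum to 510
Step 3: Original total distance = 2123
Step 4: Remaining total = 2123 - 510 = 1613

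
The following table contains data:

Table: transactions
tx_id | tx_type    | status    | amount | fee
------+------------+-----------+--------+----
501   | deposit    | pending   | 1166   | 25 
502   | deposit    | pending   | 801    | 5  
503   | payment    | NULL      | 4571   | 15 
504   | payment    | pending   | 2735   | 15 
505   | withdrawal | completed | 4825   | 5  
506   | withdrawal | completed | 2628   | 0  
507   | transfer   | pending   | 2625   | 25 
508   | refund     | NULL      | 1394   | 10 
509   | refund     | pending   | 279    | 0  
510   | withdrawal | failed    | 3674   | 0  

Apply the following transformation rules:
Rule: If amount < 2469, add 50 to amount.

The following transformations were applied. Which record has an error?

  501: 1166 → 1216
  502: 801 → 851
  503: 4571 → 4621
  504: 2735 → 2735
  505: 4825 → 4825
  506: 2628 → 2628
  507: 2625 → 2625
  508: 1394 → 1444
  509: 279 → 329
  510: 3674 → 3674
Record 503 has an error. The correct transformed value should be 4571, not 4621.

Step 1: Check each record against the rule
Step 2: Record 503 has amount = 4571
Step 3: Since 4571 >= 2469, the bonus should not have been applied
Step 4: Correct value = 4571, but claimed value = 4621
Conclusion: Record 503 has the error.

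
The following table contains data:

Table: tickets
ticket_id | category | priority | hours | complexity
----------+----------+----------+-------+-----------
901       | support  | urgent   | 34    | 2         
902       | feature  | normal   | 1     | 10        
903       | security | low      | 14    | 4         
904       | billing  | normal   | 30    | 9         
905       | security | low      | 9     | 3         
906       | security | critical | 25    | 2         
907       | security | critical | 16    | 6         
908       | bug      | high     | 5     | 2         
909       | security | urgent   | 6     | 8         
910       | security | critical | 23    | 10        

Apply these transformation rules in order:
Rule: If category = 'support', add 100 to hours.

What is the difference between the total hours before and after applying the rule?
100

Step 1: Original sum of hours = 163
Step 2: 1 records have category = 'support'
Step 3: Each affected record changes by 100
Step 4: Total change = 1 × 100 = 100
Step 5: New sum = 163 + 100 = 263
Step 6: Difference = |263 - 163| = 100
        (Sum increased by 100)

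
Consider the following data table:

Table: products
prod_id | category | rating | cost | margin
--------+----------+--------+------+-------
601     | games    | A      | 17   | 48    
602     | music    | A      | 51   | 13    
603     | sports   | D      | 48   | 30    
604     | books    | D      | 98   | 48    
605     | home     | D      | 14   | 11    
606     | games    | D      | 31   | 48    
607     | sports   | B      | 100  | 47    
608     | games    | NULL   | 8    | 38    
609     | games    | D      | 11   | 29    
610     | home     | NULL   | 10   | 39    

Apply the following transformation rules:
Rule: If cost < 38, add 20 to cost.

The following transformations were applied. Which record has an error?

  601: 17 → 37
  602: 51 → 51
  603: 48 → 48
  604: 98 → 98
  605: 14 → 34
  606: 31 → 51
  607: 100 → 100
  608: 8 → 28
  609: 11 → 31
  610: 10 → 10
Record 610 has an error. The correct transformed value should be 30, not 10.

Step 1: Check each record against the rule
Step 2: Record 610 has cost = 10
Step 3: Since 10 < 38, the bonus should have been applied
Step 4: Correct value = 30, but claimed value = 10
Conclusion: Record 610 has the error.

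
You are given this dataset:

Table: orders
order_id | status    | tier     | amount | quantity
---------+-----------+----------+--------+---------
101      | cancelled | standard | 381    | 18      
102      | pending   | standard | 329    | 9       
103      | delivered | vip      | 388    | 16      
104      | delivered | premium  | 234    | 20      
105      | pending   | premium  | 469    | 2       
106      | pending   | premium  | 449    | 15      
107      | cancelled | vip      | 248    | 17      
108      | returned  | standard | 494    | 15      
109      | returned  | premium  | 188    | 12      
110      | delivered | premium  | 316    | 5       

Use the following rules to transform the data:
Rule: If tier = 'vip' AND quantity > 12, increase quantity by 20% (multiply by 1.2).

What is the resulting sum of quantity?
135.6

Step 1: Find records where tier = 'vip' AND quantity > 12
Step 2: 2 records match, summing to 33
Step 3: After multiplier: 33 × 1.2 = 39.6
Step 4: Unaffected records sum: 96
Step 5: Final sum = 39.6 + 96 = 135.6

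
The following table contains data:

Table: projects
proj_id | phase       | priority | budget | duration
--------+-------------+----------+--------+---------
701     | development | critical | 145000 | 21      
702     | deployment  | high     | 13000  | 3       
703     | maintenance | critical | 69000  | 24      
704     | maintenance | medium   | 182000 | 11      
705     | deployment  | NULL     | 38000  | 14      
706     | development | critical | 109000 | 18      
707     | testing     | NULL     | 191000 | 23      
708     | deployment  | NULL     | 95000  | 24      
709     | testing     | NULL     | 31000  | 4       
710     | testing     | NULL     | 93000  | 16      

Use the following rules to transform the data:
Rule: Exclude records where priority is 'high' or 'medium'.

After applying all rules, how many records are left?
8

Step 1: Count records to exclude
  - 1 (high) + 1 (medium) = 2 records
Step 2: Total records: 10
Step 3: Remaining = 10 - 2 = 8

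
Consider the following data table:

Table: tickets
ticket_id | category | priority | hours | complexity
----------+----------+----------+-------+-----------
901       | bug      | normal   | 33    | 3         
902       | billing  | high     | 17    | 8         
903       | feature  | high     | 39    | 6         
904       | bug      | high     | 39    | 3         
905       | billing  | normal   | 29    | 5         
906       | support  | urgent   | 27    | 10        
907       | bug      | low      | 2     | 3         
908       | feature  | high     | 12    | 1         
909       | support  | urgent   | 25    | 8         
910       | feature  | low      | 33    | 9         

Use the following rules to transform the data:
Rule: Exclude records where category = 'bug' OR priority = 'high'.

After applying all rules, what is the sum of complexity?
32

Step 1: Find records where category = 'bug' OR priority = 'high'
Step 2: 6 records match, summing to 24
Step 3: Original sum: 56
Step 4: Remaining sum = 56 - 24 = 32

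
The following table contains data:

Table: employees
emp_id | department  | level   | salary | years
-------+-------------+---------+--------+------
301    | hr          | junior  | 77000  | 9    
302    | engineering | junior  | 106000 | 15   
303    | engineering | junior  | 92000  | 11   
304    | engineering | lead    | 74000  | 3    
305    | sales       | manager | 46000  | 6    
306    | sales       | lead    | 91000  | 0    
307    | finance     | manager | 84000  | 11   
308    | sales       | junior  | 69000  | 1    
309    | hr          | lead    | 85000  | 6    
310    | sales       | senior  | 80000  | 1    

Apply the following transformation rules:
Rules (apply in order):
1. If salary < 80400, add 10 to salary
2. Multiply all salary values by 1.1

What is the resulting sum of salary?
884455.0

Step 1: Apply Rule 1 - Add 10 to records with salary < 80400
  - 5 records affected: 346000 + (5 × 10) = 346050
  - Unaffected records: 458000
  - Sum after Rule 1: 804050
Step 2: Apply Rule 2 - Multiply all by 1.1
  - 804050 × 1.1 = 884455.0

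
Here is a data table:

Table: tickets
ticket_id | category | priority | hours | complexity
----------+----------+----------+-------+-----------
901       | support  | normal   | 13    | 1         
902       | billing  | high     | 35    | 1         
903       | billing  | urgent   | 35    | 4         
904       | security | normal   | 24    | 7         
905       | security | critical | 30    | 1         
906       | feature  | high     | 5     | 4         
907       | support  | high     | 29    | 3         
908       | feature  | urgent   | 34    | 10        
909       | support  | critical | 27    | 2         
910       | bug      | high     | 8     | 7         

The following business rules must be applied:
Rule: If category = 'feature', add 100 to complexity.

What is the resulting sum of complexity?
240

Step 1: Count records where category = 'feature': 2
Step 2: Total bonus added: 2 × 100 = 200
Step 3: Original sum of complexity: 40
Step 4: Final sum = 40 + 200 = 240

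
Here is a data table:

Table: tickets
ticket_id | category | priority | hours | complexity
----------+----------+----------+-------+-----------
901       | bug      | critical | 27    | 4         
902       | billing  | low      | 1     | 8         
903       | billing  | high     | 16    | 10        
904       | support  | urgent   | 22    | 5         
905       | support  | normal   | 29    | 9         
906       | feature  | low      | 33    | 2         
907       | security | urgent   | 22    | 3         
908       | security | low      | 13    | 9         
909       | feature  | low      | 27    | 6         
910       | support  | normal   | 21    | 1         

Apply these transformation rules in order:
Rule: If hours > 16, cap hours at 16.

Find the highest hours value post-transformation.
16

Step 1: Original maximum hours = 33
Step 2: Apply cap at 16
Step 3: 7 records had hours > 16 and were capped
Step 4: Maximum after transformation = 16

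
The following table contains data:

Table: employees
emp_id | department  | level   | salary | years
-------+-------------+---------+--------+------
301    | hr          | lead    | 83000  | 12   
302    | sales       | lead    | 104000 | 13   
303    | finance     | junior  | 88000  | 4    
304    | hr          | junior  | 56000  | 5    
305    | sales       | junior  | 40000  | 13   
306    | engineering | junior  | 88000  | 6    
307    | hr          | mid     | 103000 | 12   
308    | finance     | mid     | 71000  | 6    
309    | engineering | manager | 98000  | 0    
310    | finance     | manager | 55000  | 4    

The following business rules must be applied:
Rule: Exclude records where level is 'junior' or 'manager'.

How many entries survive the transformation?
4

Step 1: Count records to exclude
  - 4 (junior) + 2 (manager) = 6 records
Step 2: Total records: 10
Step 3: Remaining = 10 - 6 = 4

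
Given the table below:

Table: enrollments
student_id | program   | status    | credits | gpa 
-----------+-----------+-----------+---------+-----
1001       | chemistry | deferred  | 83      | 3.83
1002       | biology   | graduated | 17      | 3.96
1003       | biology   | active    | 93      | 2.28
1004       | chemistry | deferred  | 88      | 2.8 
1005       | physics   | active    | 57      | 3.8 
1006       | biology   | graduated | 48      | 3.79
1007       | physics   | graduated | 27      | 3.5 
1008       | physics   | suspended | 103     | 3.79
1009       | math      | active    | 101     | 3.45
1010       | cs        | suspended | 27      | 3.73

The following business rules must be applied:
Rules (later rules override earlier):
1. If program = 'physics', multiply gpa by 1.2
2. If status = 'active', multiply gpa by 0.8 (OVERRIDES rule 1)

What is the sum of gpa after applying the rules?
34.48

Step 1: Rule 2 takes priority for records with status = 'active'
  - 3 records: 9.53 × 0.8 = 7.62
Step 2: Rule 1 applies to remaining records with program = 'physics'
  - 2 records: 7.29 × 1.2 = 8.75
Step 3: Other records unchanged: 18.11
Step 4: Final sum = 7.62 + 8.75 + 18.11 = 34.48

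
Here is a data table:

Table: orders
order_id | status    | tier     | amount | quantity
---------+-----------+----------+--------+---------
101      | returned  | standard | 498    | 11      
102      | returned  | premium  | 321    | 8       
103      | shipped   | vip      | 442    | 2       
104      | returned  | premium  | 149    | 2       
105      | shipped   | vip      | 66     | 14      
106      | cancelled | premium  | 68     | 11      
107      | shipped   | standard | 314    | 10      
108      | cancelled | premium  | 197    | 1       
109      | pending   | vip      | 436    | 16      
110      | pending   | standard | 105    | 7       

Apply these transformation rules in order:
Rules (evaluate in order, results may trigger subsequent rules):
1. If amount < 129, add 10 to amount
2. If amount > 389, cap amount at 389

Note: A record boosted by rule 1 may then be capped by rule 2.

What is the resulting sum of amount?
2417

Step 1: Apply rule 1 to records with amount < 129
  - 3 records get bonus of 10
  - Of these, 0 records then exceed 389 and get capped
Step 2: Apply rule 2 to records with amount > 389
  - 3 records (original) are capped
Step 3: Calculate final sum = 2417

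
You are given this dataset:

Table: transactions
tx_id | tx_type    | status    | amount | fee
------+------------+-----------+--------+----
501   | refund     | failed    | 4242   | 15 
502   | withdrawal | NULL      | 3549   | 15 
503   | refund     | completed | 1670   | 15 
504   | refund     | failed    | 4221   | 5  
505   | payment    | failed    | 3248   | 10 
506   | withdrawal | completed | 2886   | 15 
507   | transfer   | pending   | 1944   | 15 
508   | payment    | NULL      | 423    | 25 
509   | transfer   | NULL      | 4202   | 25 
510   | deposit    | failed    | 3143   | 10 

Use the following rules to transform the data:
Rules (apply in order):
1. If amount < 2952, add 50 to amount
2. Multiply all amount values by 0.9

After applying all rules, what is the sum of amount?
26755.2

Step 1: Apply Rule 1 - Add 50 to records with amount < 2952
  - 4 records affected: 6923 + (4 × 50) = 7123
  - Unaffected records: 22605
  - Sum after Rule 1: 29728
Step 2: Apply Rule 2 - Multiply all by 0.9
  - 29728 × 0.9 = 26755.2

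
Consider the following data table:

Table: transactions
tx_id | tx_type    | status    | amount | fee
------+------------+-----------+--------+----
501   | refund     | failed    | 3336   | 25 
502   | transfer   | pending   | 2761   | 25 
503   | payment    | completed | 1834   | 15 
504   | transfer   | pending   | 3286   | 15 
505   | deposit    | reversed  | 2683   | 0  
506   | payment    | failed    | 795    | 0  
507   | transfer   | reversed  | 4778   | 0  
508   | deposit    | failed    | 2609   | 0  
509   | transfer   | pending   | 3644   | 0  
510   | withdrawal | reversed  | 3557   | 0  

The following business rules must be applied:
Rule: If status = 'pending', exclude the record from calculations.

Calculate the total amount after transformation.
19592

Step 1: Identify records where status = 'pending'
Step 2: The excluded records sum to 9691
Step 3: Original total amount = 29283
Step 4: Remaining total = 29283 - 9691 = 19592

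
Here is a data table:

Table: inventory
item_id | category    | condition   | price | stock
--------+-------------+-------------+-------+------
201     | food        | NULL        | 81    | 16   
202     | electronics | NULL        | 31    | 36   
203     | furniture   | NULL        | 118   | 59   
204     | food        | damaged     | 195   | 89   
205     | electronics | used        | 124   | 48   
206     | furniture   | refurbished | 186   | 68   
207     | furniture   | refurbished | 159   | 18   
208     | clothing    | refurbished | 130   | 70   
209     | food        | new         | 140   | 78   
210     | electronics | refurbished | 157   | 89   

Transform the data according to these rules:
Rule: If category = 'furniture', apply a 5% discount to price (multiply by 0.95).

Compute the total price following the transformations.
1297.85

Step 1: Records with category = 'furniture' have total price = 463
Step 2: Apply multiplier: 463 × 0.95 = 439.85
Step 3: Other records total: 858
Step 4: Final sum = 439.85 + 858 = 1297.85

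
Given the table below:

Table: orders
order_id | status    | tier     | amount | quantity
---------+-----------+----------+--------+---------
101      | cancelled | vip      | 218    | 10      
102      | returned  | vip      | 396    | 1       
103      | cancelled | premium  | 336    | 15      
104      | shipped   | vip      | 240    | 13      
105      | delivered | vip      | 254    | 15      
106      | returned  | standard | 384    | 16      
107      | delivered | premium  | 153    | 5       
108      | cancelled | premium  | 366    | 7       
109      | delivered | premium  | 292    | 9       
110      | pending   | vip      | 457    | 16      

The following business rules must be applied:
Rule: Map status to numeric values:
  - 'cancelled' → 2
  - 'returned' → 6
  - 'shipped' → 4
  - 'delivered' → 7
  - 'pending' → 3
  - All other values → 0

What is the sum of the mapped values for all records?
46

Step 1: Apply mapping to each record
Step 2: Count by status:
  'cancelled': 3 records × 2 = 6
  'returned': 2 records × 6 = 12
  'shipped': 1 records × 4 = 4
  'delivered': 3 records × 7 = 21
  'pending': 1 records × 3 = 3
Step 3: Sum all mapped values = 46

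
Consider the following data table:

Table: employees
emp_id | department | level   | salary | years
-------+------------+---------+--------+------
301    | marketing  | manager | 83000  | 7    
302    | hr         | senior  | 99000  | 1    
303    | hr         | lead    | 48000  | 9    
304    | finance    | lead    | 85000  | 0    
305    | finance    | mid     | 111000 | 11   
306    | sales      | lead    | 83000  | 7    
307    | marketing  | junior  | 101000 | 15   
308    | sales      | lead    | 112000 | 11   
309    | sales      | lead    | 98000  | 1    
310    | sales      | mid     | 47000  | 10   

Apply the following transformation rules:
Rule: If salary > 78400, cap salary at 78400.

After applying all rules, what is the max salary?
78400

Step 1: Original maximum salary = 112000
Step 2: Apply cap at 78400
Step 3: 8 records had salary > 78400 and were capped
Step 4: Maximum after transformation = 78400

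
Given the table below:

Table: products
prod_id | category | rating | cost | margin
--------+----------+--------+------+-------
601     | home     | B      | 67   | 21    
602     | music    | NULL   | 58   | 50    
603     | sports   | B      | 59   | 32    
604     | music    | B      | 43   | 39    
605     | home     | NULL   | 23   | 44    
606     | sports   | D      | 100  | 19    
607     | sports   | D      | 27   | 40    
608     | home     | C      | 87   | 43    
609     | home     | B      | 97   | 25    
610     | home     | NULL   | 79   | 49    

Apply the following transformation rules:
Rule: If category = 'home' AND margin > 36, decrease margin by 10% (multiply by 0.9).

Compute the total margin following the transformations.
348.4

Step 1: Find records where category = 'home' AND margin > 36
Step 2: 3 records match, summing to 136
Step 3: After multiplier: 136 × 0.9 = 122.4
Step 4: Unaffected records sum: 226
Step 5: Final sum = 122.4 + 226 = 348.4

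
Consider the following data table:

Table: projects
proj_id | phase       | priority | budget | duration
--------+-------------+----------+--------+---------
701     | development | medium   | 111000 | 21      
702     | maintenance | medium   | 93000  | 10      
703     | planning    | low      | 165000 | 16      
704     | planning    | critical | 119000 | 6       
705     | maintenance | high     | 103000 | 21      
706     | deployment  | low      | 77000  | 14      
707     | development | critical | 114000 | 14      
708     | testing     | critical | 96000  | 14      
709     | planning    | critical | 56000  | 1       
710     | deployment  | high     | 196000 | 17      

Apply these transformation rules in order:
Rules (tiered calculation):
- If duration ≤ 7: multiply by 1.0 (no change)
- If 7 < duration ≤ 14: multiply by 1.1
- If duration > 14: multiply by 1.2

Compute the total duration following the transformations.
154.2

Step 1: Tier 1 (duration ≤ 7): 2 records, sum = 7 × 1.0 = 7.0
Step 2: Tier 2 (7 < duration ≤ 14): 4 records, sum = 52 × 1.1 = 57.2
Step 3: Tier 3 (duration > 14): 4 records, sum = 75 × 1.2 = 90.0
Step 4: Final sum = 7.0 + 57.2 + 90.0 = 154.2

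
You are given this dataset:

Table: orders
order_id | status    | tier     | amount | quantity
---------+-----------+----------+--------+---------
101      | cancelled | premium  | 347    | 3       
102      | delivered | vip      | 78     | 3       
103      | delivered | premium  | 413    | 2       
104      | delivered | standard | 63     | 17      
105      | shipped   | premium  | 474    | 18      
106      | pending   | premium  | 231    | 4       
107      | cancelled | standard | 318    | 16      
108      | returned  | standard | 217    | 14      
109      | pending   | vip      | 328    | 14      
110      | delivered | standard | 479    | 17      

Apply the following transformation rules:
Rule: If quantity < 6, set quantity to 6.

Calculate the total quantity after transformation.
120

Step 1: 4 records have quantity < 6
Step 2: These records originally summed to 12
Step 3: After setting to minimum: 4 × 6 = 24
Step 4: Unaffected records sum: 96
Step 5: Final sum = 24 + 96 = 120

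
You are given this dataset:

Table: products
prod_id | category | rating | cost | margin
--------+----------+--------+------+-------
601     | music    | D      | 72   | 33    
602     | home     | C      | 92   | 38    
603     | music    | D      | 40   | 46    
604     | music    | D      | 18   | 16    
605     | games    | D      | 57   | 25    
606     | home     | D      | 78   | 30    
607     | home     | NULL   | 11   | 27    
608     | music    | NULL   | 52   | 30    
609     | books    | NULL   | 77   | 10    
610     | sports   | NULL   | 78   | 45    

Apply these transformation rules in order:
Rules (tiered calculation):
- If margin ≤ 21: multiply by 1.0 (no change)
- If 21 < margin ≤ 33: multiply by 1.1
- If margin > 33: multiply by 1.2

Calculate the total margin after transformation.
340.3

Step 1: Tier 1 (margin ≤ 21): 2 records, sum = 26 × 1.0 = 26.0
Step 2: Tier 2 (21 < margin ≤ 33): 5 records, sum = 145 × 1.1 = 159.5
Step 3: Tier 3 (margin > 33): 3 records, sum = 129 × 1.2 = 154.8
Step 4: Final sum = 26.0 + 159.5 + 154.8 = 340.3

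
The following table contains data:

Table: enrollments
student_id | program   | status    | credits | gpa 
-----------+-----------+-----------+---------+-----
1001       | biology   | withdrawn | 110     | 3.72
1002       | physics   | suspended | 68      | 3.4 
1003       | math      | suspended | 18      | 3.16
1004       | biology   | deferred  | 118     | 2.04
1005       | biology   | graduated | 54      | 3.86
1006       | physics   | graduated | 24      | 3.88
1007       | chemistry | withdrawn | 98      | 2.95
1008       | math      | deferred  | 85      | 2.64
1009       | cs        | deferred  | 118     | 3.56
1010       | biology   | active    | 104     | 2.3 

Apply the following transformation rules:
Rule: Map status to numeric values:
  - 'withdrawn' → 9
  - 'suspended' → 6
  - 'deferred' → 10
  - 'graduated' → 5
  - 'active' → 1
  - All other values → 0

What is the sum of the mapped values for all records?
71

Step 1: Apply mapping to each record
Step 2: Count by status:
  'withdrawn': 2 records × 9 = 18
  'suspended': 2 records × 6 = 12
  'deferred': 3 records × 10 = 30
  'graduated': 2 records × 5 = 10
  'active': 1 records × 1 = 1
Step 3: Sum all mapped values = 71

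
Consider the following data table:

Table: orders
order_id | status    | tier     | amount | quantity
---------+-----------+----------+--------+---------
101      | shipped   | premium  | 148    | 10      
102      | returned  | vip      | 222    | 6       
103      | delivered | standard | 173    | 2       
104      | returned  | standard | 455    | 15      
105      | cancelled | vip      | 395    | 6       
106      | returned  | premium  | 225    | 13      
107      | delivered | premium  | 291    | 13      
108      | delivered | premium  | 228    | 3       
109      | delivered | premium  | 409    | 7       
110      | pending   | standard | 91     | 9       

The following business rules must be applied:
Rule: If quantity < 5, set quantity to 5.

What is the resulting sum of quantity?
89

Step 1: 2 records have quantity < 5
Step 2: These records originally summed to 5
Step 3: After setting to minimum: 2 × 5 = 10
Step 4: Unaffected records sum: 79
Step 5: Final sum = 10 + 79 = 89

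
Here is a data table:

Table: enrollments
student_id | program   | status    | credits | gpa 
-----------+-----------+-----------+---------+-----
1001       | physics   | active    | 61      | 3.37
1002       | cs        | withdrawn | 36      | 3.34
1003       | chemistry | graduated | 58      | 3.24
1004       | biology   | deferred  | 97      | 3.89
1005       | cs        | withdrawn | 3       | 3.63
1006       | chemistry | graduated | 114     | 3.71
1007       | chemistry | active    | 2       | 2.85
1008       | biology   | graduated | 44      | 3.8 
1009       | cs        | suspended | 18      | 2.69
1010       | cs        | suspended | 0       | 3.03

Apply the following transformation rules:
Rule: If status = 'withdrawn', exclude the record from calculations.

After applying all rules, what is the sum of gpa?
26.58

Step 1: Identify records where status = 'withdrawn'
Step 2: The excluded records sum to 6.97
Step 3: Original total gpa = 33.55
Step 4: Remaining total = 33.55 - 6.97 = 26.58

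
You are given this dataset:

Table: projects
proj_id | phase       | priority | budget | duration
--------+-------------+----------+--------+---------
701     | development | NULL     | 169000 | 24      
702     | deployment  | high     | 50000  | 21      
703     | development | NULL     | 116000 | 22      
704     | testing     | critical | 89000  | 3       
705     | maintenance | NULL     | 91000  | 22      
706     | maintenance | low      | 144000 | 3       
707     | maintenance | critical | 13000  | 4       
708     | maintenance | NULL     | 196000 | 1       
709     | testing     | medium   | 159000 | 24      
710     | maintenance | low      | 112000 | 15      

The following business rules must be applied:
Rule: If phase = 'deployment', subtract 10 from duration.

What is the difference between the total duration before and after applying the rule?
10

Step 1: Original sum of duration = 139
Step 2: 1 records have phase = 'deployment'
Step 3: Each affected record changes by -10
Step 4: Total change = 1 × -10 = -10
Step 5: New sum = 139 + -10 = 129
Step 6: Difference = |129 - 139| = 10
        (Sum decreased by 10)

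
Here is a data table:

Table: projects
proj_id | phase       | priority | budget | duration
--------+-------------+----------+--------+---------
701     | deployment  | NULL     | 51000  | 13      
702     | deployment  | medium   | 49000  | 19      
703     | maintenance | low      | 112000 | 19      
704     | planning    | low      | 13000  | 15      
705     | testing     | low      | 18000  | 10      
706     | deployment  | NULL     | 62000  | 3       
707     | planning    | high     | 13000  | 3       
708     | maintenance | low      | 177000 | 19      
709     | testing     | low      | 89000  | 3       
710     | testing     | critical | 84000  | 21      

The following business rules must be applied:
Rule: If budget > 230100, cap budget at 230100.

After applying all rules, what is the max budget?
177000

Step 1: Original maximum budget = 177000
Step 2: Check cap of 230100 against maximum
Step 3: No records exceed the cap (max 177000 <= cap 230100), so no capping applies
Step 4: Maximum after transformation = 177000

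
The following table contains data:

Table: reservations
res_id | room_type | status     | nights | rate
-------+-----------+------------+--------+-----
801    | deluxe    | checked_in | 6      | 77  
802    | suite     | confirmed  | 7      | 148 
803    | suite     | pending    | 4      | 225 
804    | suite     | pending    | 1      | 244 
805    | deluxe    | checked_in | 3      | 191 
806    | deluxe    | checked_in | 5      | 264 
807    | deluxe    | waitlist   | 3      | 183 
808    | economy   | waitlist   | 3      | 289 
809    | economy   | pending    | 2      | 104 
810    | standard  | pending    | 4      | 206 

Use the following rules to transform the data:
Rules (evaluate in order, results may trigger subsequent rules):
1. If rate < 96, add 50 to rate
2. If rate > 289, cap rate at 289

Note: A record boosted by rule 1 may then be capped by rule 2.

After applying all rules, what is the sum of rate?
1981

Step 1: Apply rule 1 to records with rate < 96
  - 1 records get bonus of 50
  - Of these, 0 records then exceed 289 and get capped
Step 2: Apply rule 2 to records with rate > 289
  - 0 records (original) are capped
Step 3: Calculate final sum = 1981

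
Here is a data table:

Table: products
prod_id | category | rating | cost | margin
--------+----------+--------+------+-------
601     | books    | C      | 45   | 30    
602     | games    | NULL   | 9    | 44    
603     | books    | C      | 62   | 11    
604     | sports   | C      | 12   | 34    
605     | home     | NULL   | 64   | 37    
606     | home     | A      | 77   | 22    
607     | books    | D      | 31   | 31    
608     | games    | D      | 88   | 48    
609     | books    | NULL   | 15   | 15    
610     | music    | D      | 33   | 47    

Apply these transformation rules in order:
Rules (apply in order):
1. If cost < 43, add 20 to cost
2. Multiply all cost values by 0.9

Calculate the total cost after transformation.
482.4

Step 1: Apply Rule 1 - Add 20 to records with cost < 43
  - 5 records affected: 100 + (5 × 20) = 200
  - Unaffected records: 336
  - Sum after Rule 1: 536
Step 2: Apply Rule 2 - Multiply all by 0.9
  - 536 × 0.9 = 482.4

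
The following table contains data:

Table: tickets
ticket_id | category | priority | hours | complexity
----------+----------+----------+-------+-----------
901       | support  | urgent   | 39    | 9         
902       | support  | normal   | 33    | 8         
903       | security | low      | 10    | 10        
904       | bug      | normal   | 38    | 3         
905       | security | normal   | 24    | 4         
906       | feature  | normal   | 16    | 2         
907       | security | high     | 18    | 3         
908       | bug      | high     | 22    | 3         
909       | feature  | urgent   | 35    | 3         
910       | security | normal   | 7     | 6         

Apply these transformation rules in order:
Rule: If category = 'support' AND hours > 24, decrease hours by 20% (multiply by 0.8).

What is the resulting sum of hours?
227.6

Step 1: Find records where category = 'support' AND hours > 24
Step 2: 2 records match, summing to 72
Step 3: After multiplier: 72 × 0.8 = 57.6
Step 4: Unaffected records sum: 170
Step 5: Final sum = 57.6 + 170 = 227.6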